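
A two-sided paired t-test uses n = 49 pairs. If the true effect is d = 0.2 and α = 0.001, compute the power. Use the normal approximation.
Power ≈ 0.03

Power calculation (paired t-test, normal approximation):
z_β = d · √n - z_{α/2}
z_β = 0.2 · √49 - 3.291
z_β = 0.2 · 7.000 - 3.291
z_β = -1.891

Power = Φ(z_β) = Φ(-1.891) ≈ 0.029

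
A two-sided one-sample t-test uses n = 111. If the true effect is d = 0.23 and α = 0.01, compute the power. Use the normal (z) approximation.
Power ≈ 0.44

Power calculation (one-sample t-test, normal approximation):
z_β = d · √n - z_{α/2}
z_β = 0.23 · √111 - 2.576
z_β = 0.23 · 10.536 - 2.576
z_β = -0.153

Power = Φ(z_β) = Φ(-0.153) ≈ 0.439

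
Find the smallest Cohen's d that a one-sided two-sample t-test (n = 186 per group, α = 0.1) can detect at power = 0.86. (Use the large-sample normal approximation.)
d ≈ 0.24

Minimum detectable effect (two-sample t-test, normal approximation):
d = (z_α + z_β) / √(n/2)
d = (1.282 + 1.080) / √(186/2)
d = 2.362 / 9.644
d ≈ 0.24

By Cohen's convention (0.2 small / 0.5 medium / 0.8 large): small effect.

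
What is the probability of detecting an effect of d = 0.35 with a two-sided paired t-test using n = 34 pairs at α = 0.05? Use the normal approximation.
Power ≈ 0.53

Power calculation (paired t-test, normal approximation):
z_β = d · √n - z_{α/2}
z_β = 0.35 · √34 - 1.960
z_β = 0.35 · 5.831 - 1.960
z_β = 0.081

Power = Φ(z_β) = Φ(0.081) ≈ 0.532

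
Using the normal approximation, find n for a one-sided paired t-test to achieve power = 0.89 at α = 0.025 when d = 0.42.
n = 58 pairs

Sample size formula (paired t-test, normal approximation):
n = ((z_α + z_β) / d)²

z_α = 1.960 (for α = 0.025, one-sided)
z_β = 1.227 (for power = 0.89)
d = 0.42

n = ((1.960 + 1.227) / 0.42)²
n = (7.588)²
n ≈ 57.58
Round up to the next whole number: n = 58 pairs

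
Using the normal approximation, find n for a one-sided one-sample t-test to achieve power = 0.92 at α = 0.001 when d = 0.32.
n = 198

Sample size formula (one-sample t-test, normal approximation):
n = ((z_α + z_β) / d)²

z_α = 3.090 (for α = 0.001, one-sided)
z_β = 1.405 (for power = 0.92)
d = 0.32

n = ((3.090 + 1.405) / 0.32)²
n = (14.047)²
n ≈ 197.32
Round up to the next whole number: n = 198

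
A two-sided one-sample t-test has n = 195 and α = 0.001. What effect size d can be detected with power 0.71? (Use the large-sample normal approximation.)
d ≈ 0.28

Minimum detectable effect (one-sample t-test, normal approximation):
d = (z_{α/2} + z_β) / √n
d = (3.291 + 0.553) / √195
d = 3.844 / 13.964
d ≈ 0.28

By Cohen's convention (0.2 small / 0.5 medium / 0.8 large): small effect.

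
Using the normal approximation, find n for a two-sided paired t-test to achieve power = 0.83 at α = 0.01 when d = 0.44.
n = 65 pairs

Sample size formula (paired t-test, normal approximation):
n = ((z_{α/2} + z_β) / d)²

z_{α/2} = 2.576 (for α = 0.01, two-sided)
z_β = 0.954 (for power = 0.83)
d = 0.44

n = ((2.576 + 0.954) / 0.44)²
n = (8.023)²
n ≈ 64.37
Round up to the next whole number: n = 65 pairs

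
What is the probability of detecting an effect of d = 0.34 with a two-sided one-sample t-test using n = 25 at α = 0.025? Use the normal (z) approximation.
Power ≈ 0.29

Power calculation (one-sample t-test, normal approximation):
z_β = d · √n - z_{α/2}
z_β = 0.34 · √25 - 2.241
z_β = 0.34 · 5.000 - 2.241
z_β = -0.541

Power = Φ(z_β) = Φ(-0.541) ≈ 0.294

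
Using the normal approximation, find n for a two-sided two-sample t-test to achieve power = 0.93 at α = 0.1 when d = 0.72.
n = 38 per group

Sample size formula (two-sample t-test, normal approximation):
n = 2 · ((z_{α/2} + z_β) / d)²

z_{α/2} = 1.645 (for α = 0.1, two-sided)
z_β = 1.476 (for power = 0.93)
d = 0.72

n = 2 · ((1.645 + 1.476) / 0.72)²
n = 2 · (4.335)²
n ≈ 37.58
Round up to the next whole number: n = 38 per group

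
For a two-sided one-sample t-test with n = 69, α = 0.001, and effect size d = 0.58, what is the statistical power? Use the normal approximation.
Power ≈ 0.94

Power calculation (one-sample t-test, normal approximation):
z_β = d · √n - z_{α/2}
z_β = 0.58 · √69 - 3.291
z_β = 0.58 · 8.307 - 3.291
z_β = 1.527

Power = Φ(z_β) = Φ(1.527) ≈ 0.937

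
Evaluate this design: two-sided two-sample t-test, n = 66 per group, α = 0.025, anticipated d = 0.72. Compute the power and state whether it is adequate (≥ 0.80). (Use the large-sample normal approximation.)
Power ≈ 0.97; the study is adequately powered (power ≥ 0.80)

Power calculation (two-sample t-test, normal approximation):
z_β = d · √(n/2) - z_{α/2}
z_β = 0.72 · √(66/2) - 2.241
z_β = 0.72 · 5.745 - 2.241
z_β = 1.895

Power = Φ(z_β) = Φ(1.895) ≈ 0.971

Effect size d = 0.72 is medium by Cohen's convention (0.2/0.5/0.8).

Threshold: power ≥ 0.80 is conventionally adequate.
Power ≈ 0.97 → the study is adequately powered (power ≥ 0.80).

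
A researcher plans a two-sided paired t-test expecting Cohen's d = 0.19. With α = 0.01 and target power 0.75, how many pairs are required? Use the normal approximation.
n = 293 pairs

Sample size formula (paired t-test, normal approximation):
n = ((z_{α/2} + z_β) / d)²

z_{α/2} = 2.576 (for α = 0.01, two-sided)
z_β = 0.674 (for power = 0.75)
d = 0.19

n = ((2.576 + 0.674) / 0.19)²
n = (17.105)²
n ≈ 292.58
Round up to the next whole number: n = 293 pairs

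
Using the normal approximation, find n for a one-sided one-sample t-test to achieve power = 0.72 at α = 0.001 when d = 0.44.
n = 70

Sample size formula (one-sample t-test, normal approximation):
n = ((z_α + z_β) / d)²

z_α = 3.090 (for α = 0.001, one-sided)
z_β = 0.583 (for power = 0.72)
d = 0.44

n = ((3.090 + 0.583) / 0.44)²
n = (8.348)²
n ≈ 69.69
Round up to the next whole number: n = 70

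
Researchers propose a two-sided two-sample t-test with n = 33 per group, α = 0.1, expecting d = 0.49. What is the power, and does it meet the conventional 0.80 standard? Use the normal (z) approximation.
Power ≈ 0.64; the study is underpowered (power < 0.80)

Power calculation (two-sample t-test, normal approximation):
z_β = d · √(n/2) - z_{α/2}
z_β = 0.49 · √(33/2) - 1.645
z_β = 0.49 · 4.062 - 1.645
z_β = 0.346

Power = Φ(z_β) = Φ(0.346) ≈ 0.635

Effect size d = 0.49 is small by Cohen's convention (0.2/0.5/0.8).

Threshold: power ≥ 0.80 is conventionally adequate.
Power ≈ 0.64 → the study is underpowered (power < 0.80).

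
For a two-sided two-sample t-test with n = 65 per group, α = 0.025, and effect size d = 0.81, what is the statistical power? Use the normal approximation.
Power ≈ 0.99

Power calculation (two-sample t-test, normal approximation):
z_β = d · √(n/2) - z_{α/2}
z_β = 0.81 · √(65/2) - 2.241
z_β = 0.81 · 5.701 - 2.241
z_β = 2.376

Power = Φ(z_β) = Φ(2.376) ≈ 0.991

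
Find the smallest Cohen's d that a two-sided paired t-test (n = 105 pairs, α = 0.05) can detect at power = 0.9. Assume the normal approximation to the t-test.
d ≈ 0.32

Minimum detectable effect (paired t-test, normal approximation):
d = (z_{α/2} + z_β) / √n
d = (1.960 + 1.282) / √105
d = 3.242 / 10.247
d ≈ 0.32

By Cohen's convention (0.2 small / 0.5 medium / 0.8 large): small effect.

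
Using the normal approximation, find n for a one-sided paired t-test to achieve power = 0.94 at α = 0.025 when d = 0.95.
n = 14 pairs

Sample size formula (paired t-test, normal approximation):
n = ((z_α + z_β) / d)²

z_α = 1.960 (for α = 0.025, one-sided)
z_β = 1.555 (for power = 0.94)
d = 0.95

n = ((1.960 + 1.555) / 0.95)²
n = (3.700)²
n ≈ 13.69
Round up to the next whole number: n = 14 pairs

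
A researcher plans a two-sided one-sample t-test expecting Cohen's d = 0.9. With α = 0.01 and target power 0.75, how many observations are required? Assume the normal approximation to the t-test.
n = 14

Sample size formula (one-sample t-test, normal approximation):
n = ((z_{α/2} + z_β) / d)²

z_{α/2} = 2.576 (for α = 0.01, two-sided)
z_β = 0.674 (for power = 0.75)
d = 0.9

n = ((2.576 + 0.674) / 0.9)²
n = (3.611)²
n ≈ 13.04
Round up to the next whole number: n = 14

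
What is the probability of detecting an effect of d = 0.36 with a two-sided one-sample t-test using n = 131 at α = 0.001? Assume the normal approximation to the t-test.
Power ≈ 0.80

Power calculation (one-sample t-test, normal approximation):
z_β = d · √n - z_{α/2}
z_β = 0.36 · √131 - 3.291
z_β = 0.36 · 11.446 - 3.291
z_β = 0.830

Power = Φ(z_β) = Φ(0.830) ≈ 0.797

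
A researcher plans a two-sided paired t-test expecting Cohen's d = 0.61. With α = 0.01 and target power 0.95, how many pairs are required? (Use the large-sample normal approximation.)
n = 48 pairs

Sample size formula (paired t-test, normal approximation):
n = ((z_{α/2} + z_β) / d)²

z_{α/2} = 2.576 (for α = 0.01, two-sided)
z_β = 1.645 (for power = 0.95)
d = 0.61

n = ((2.576 + 1.645) / 0.61)²
n = (6.920)²
n ≈ 47.89
Round up to the next whole number: n = 48 pairs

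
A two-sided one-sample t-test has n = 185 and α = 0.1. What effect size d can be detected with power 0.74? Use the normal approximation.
d ≈ 0.17

Minimum detectable effect (one-sample t-test, normal approximation):
d = (z_{α/2} + z_β) / √n
d = (1.645 + 0.643) / √185
d = 2.288 / 13.601
d ≈ 0.17

By Cohen's convention (0.2 small / 0.5 medium / 0.8 large): very small effect.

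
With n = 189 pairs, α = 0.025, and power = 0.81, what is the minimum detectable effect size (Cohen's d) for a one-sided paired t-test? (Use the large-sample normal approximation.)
d ≈ 0.21

Minimum detectable effect (paired t-test, normal approximation):
d = (z_α + z_β) / √n
d = (1.960 + 0.878) / √189
d = 2.838 / 13.748
d ≈ 0.21

By Cohen's convention (0.2 small / 0.5 medium / 0.8 large): small effect.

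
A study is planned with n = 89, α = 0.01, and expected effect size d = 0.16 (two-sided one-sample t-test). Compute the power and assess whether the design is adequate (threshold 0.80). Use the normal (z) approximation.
Power ≈ 0.14; the study is underpowered (power < 0.80)

Power calculation (one-sample t-test, normal approximation):
z_β = d · √n - z_{α/2}
z_β = 0.16 · √89 - 2.576
z_β = 0.16 · 9.434 - 2.576
z_β = -1.066

Power = Φ(z_β) = Φ(-1.066) ≈ 0.143

Effect size d = 0.16 is very small by Cohen's convention (0.2/0.5/0.8).

Threshold: power ≥ 0.80 is conventionally adequate.
Power ≈ 0.14 → the study is underpowered (power < 0.80).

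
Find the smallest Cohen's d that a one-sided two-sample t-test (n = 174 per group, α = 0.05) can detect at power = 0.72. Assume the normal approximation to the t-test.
d ≈ 0.24

Minimum detectable effect (two-sample t-test, normal approximation):
d = (z_α + z_β) / √(n/2)
d = (1.645 + 0.583) / √(174/2)
d = 2.228 / 9.327
d ≈ 0.24

By Cohen's convention (0.2 small / 0.5 medium / 0.8 large): small effect.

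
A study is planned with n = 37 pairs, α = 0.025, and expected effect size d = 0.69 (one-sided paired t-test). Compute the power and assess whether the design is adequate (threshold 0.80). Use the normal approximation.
Power ≈ 0.99; the study is adequately powered (power ≥ 0.80)

Power calculation (paired t-test, normal approximation):
z_β = d · √n - z_α
z_β = 0.69 · √37 - 1.960
z_β = 0.69 · 6.083 - 1.960
z_β = 2.237

Power = Φ(z_β) = Φ(2.237) ≈ 0.987

Effect size d = 0.69 is medium by Cohen's convention (0.2/0.5/0.8).

Threshold: power ≥ 0.80 is conventionally adequate.
Power ≈ 0.99 → the study is adequately powered (power ≥ 0.80).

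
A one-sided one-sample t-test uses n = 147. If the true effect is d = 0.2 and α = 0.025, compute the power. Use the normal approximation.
Power ≈ 0.68

Power calculation (one-sample t-test, normal approximation):
z_β = d · √n - z_α
z_β = 0.2 · √147 - 1.960
z_β = 0.2 · 12.124 - 1.960
z_β = 0.465

Power = Φ(z_β) = Φ(0.465) ≈ 0.679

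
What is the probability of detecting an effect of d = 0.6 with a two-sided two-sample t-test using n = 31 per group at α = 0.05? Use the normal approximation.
Power ≈ 0.66

Power calculation (two-sample t-test, normal approximation):
z_β = d · √(n/2) - z_{α/2}
z_β = 0.6 · √(31/2) - 1.960
z_β = 0.6 · 3.937 - 1.960
z_β = 0.402

Power = Φ(z_β) = Φ(0.402) ≈ 0.656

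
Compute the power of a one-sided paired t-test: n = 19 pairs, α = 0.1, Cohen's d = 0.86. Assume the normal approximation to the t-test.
Power ≈ 0.99

Power calculation (paired t-test, normal approximation):
z_β = d · √n - z_α
z_β = 0.86 · √19 - 1.282
z_β = 0.86 · 4.359 - 1.282
z_β = 2.467

Power = Φ(z_β) = Φ(2.467) ≈ 0.993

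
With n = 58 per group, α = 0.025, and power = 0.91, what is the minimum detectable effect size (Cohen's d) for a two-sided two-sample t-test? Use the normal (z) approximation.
d ≈ 0.67

Minimum detectable effect (two-sample t-test, normal approximation):
d = (z_{α/2} + z_β) / √(n/2)
d = (2.241 + 1.341) / √(58/2)
d = 3.582 / 5.385
d ≈ 0.67

By Cohen's convention (0.2 small / 0.5 medium / 0.8 large): medium effect.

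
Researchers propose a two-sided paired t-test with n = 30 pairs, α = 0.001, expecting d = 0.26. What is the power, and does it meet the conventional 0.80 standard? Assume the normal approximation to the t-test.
Power ≈ 0.03; the study is underpowered (power < 0.80)

Power calculation (paired t-test, normal approximation):
z_β = d · √n - z_{α/2}
z_β = 0.26 · √30 - 3.291
z_β = 0.26 · 5.477 - 3.291
z_β = -1.866

Power = Φ(z_β) = Φ(-1.866) ≈ 0.031

Effect size d = 0.26 is small by Cohen's convention (0.2/0.5/0.8).

Threshold: power ≥ 0.80 is conventionally adequate.
Power ≈ 0.03 → the study is underpowered (power < 0.80).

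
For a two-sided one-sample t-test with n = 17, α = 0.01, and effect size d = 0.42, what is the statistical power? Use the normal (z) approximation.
Power ≈ 0.20

Power calculation (one-sample t-test, normal approximation):
z_β = d · √n - z_{α/2}
z_β = 0.42 · √17 - 2.576
z_β = 0.42 · 4.123 - 2.576
z_β = -0.844

Power = Φ(z_β) = Φ(-0.844) ≈ 0.199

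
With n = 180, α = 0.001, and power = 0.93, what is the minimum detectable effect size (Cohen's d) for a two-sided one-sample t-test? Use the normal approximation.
d ≈ 0.36

Minimum detectable effect (one-sample t-test, normal approximation):
d = (z_{α/2} + z_β) / √n
d = (3.291 + 1.476) / √180
d = 4.766 / 13.416
d ≈ 0.36

By Cohen's convention (0.2 small / 0.5 medium / 0.8 large): small effect.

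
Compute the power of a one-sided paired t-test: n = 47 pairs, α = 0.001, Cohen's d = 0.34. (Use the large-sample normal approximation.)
Power ≈ 0.22

Power calculation (paired t-test, normal approximation):
z_β = d · √n - z_α
z_β = 0.34 · √47 - 3.090
z_β = 0.34 · 6.856 - 3.090
z_β = -0.759

Power = Φ(z_β) = Φ(-0.759) ≈ 0.224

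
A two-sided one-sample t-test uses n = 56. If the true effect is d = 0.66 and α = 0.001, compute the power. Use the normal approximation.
Power ≈ 0.95

Power calculation (one-sample t-test, normal approximation):
z_β = d · √n - z_{α/2}
z_β = 0.66 · √56 - 3.291
z_β = 0.66 · 7.483 - 3.291
z_β = 1.648

Power = Φ(z_β) = Φ(1.648) ≈ 0.950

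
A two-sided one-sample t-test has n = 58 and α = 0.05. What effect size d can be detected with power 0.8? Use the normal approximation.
d ≈ 0.37

Minimum detectable effect (one-sample t-test, normal approximation):
d = (z_{α/2} + z_β) / √n
d = (1.960 + 0.842) / √58
d = 2.802 / 7.616
d ≈ 0.37

By Cohen's convention (0.2 small / 0.5 medium / 0.8 large): small effect.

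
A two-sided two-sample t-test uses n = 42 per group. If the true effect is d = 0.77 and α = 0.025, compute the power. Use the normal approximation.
Power ≈ 0.90

Power calculation (two-sample t-test, normal approximation):
z_β = d · √(n/2) - z_{α/2}
z_β = 0.77 · √(42/2) - 2.241
z_β = 0.77 · 4.583 - 2.241
z_β = 1.287

Power = Φ(z_β) = Φ(1.287) ≈ 0.901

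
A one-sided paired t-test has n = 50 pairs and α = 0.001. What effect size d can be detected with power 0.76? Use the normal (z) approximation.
d ≈ 0.54

Minimum detectable effect (paired t-test, normal approximation):
d = (z_α + z_β) / √n
d = (3.090 + 0.706) / √50
d = 3.797 / 7.071
d ≈ 0.54

By Cohen's convention (0.2 small / 0.5 medium / 0.8 large): medium effect.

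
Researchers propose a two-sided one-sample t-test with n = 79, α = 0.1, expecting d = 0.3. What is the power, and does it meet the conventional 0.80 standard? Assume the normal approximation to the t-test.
Power ≈ 0.85; the study is adequately powered (power ≥ 0.80)

Power calculation (one-sample t-test, normal approximation):
z_β = d · √n - z_{α/2}
z_β = 0.3 · √79 - 1.645
z_β = 0.3 · 8.888 - 1.645
z_β = 1.022

Power = Φ(z_β) = Φ(1.022) ≈ 0.847

Effect size d = 0.3 is small by Cohen's convention (0.2/0.5/0.8).

Threshold: power ≥ 0.80 is conventionally adequate.
Power ≈ 0.85 → the study is adequately powered (power ≥ 0.80).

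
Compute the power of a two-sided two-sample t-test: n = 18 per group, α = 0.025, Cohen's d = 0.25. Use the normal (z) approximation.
Power ≈ 0.07

Power calculation (two-sample t-test, normal approximation):
z_β = d · √(n/2) - z_{α/2}
z_β = 0.25 · √(18/2) - 2.241
z_β = 0.25 · 3.000 - 2.241
z_β = -1.491

Power = Φ(z_β) = Φ(-1.491) ≈ 0.068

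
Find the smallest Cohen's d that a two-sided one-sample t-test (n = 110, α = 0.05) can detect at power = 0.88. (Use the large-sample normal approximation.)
d ≈ 0.30

Minimum detectable effect (one-sample t-test, normal approximation):
d = (z_{α/2} + z_β) / √n
d = (1.960 + 1.175) / √110
d = 3.135 / 10.488
d ≈ 0.30

By Cohen's convention (0.2 small / 0.5 medium / 0.8 large): small effect.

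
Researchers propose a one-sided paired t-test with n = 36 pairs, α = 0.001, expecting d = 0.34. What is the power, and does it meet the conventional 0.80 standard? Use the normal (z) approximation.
Power ≈ 0.15; the study is underpowered (power < 0.80)

Power calculation (paired t-test, normal approximation):
z_β = d · √n - z_α
z_β = 0.34 · √36 - 3.090
z_β = 0.34 · 6.000 - 3.090
z_β = -1.050

Power = Φ(z_β) = Φ(-1.050) ≈ 0.147

Effect size d = 0.34 is small by Cohen's convention (0.2/0.5/0.8).

Threshold: power ≥ 0.80 is conventionally adequate.
Power ≈ 0.15 → the study is underpowered (power < 0.80).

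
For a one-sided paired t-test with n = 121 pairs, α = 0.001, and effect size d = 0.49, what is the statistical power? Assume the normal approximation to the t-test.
Power ≈ 0.99

Power calculation (paired t-test, normal approximation):
z_β = d · √n - z_α
z_β = 0.49 · √121 - 3.090
z_β = 0.49 · 11.000 - 3.090
z_β = 2.300

Power = Φ(z_β) = Φ(2.300) ≈ 0.989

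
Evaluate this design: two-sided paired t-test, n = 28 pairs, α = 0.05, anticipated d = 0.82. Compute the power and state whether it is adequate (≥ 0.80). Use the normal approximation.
Power ≈ 0.99; the study is adequately powered (power ≥ 0.80)

Power calculation (paired t-test, normal approximation):
z_β = d · √n - z_{α/2}
z_β = 0.82 · √28 - 1.960
z_β = 0.82 · 5.292 - 1.960
z_β = 2.379

Power = Φ(z_β) = Φ(2.379) ≈ 0.991

Effect size d = 0.82 is large by Cohen's convention (0.2/0.5/0.8).

Threshold: power ≥ 0.80 is conventionally adequate.
Power ≈ 0.99 → the study is adequately powered (power ≥ 0.80).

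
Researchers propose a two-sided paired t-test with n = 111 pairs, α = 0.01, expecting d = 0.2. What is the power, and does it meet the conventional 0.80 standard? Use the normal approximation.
Power ≈ 0.32; the study is underpowered (power < 0.80)

Power calculation (paired t-test, normal approximation):
z_β = d · √n - z_{α/2}
z_β = 0.2 · √111 - 2.576
z_β = 0.2 · 10.536 - 2.576
z_β = -0.469

Power = Φ(z_β) = Φ(-0.469) ≈ 0.320

Effect size d = 0.2 is small by Cohen's convention (0.2/0.5/0.8).

Threshold: power ≥ 0.80 is conventionally adequate.
Power ≈ 0.32 → the study is underpowered (power < 0.80).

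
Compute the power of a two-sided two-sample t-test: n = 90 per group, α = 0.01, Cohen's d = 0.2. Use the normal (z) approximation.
Power ≈ 0.11

Power calculation (two-sample t-test, normal approximation):
z_β = d · √(n/2) - z_{α/2}
z_β = 0.2 · √(90/2) - 2.576
z_β = 0.2 · 6.708 - 2.576
z_β = -1.234

Power = Φ(z_β) = Φ(-1.234) ≈ 0.109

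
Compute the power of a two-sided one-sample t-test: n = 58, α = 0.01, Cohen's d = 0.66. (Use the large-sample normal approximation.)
Power ≈ 0.99

Power calculation (one-sample t-test, normal approximation):
z_β = d · √n - z_{α/2}
z_β = 0.66 · √58 - 2.576
z_β = 0.66 · 7.616 - 2.576
z_β = 2.451

Power = Φ(z_β) = Φ(2.451) ≈ 0.993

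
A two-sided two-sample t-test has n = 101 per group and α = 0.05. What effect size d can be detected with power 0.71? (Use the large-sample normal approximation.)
d ≈ 0.35

Minimum detectable effect (two-sample t-test, normal approximation):
d = (z_{α/2} + z_β) / √(n/2)
d = (1.960 + 0.553) / √(101/2)
d = 2.513 / 7.106
d ≈ 0.35

By Cohen's convention (0.2 small / 0.5 medium / 0.8 large): small effect.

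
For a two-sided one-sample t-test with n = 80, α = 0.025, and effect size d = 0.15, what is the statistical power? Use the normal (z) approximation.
Power ≈ 0.18

Power calculation (one-sample t-test, normal approximation):
z_β = d · √n - z_{α/2}
z_β = 0.15 · √80 - 2.241
z_β = 0.15 · 8.944 - 2.241
z_β = -0.900

Power = Φ(z_β) = Φ(-0.900) ≈ 0.184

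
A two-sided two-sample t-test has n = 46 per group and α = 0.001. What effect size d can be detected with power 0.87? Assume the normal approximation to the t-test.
d ≈ 0.92

Minimum detectable effect (two-sample t-test, normal approximation):
d = (z_{α/2} + z_β) / √(n/2)
d = (3.291 + 1.126) / √(46/2)
d = 4.417 / 4.796
d ≈ 0.92

By Cohen's convention (0.2 small / 0.5 medium / 0.8 large): large effect.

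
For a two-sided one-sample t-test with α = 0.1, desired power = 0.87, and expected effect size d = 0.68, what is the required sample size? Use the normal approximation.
n = 17

Sample size formula (one-sample t-test, normal approximation):
n = ((z_{α/2} + z_β) / d)²

z_{α/2} = 1.645 (for α = 0.1, two-sided)
z_β = 1.126 (for power = 0.87)
d = 0.68

n = ((1.645 + 1.126) / 0.68)²
n = (4.075)²
n ≈ 16.61
Round up to the next whole number: n = 17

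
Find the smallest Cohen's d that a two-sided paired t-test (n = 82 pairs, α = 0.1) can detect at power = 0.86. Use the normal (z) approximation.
d ≈ 0.30

Minimum detectable effect (paired t-test, normal approximation):
d = (z_{α/2} + z_β) / √n
d = (1.645 + 1.080) / √82
d = 2.725 / 9.055
d ≈ 0.30

By Cohen's convention (0.2 small / 0.5 medium / 0.8 large): small effect.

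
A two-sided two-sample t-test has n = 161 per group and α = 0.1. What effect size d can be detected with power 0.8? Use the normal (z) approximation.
d ≈ 0.28

Minimum detectable effect (two-sample t-test, normal approximation):
d = (z_{α/2} + z_β) / √(n/2)
d = (1.645 + 0.842) / √(161/2)
d = 2.486 / 8.972
d ≈ 0.28

By Cohen's convention (0.2 small / 0.5 medium / 0.8 large): small effect.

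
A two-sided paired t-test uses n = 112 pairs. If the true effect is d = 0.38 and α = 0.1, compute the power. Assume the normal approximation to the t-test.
Power ≈ 0.99

Power calculation (paired t-test, normal approximation):
z_β = d · √n - z_{α/2}
z_β = 0.38 · √112 - 1.645
z_β = 0.38 · 10.583 - 1.645
z_β = 2.377

Power = Φ(z_β) = Φ(2.377) ≈ 0.991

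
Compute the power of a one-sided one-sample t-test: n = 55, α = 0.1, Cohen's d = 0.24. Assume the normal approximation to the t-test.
Power ≈ 0.69

Power calculation (one-sample t-test, normal approximation):
z_β = d · √n - z_α
z_β = 0.24 · √55 - 1.282
z_β = 0.24 · 7.416 - 1.282
z_β = 0.498

Power = Φ(z_β) = Φ(0.498) ≈ 0.691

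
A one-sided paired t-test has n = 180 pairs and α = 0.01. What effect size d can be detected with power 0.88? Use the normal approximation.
d ≈ 0.26

Minimum detectable effect (paired t-test, normal approximation):
d = (z_α + z_β) / √n
d = (2.326 + 1.175) / √180
d = 3.501 / 13.416
d ≈ 0.26

By Cohen's convention (0.2 small / 0.5 medium / 0.8 large): small effect.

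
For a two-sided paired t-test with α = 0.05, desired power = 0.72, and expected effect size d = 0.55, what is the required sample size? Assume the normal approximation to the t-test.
n = 22 pairs

Sample size formula (paired t-test, normal approximation):
n = ((z_{α/2} + z_β) / d)²

z_{α/2} = 1.960 (for α = 0.05, two-sided)
z_β = 0.583 (for power = 0.72)
d = 0.55

n = ((1.960 + 0.583) / 0.55)²
n = (4.624)²
n ≈ 21.38
Round up to the next whole number: n = 22 pairs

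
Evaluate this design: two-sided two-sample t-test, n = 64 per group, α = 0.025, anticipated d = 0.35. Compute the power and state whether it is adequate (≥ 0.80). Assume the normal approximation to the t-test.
Power ≈ 0.40; the study is underpowered (power < 0.80)

Power calculation (two-sample t-test, normal approximation):
z_β = d · √(n/2) - z_{α/2}
z_β = 0.35 · √(64/2) - 2.241
z_β = 0.35 · 5.657 - 2.241
z_β = -0.262

Power = Φ(z_β) = Φ(-0.262) ≈ 0.397

Effect size d = 0.35 is small by Cohen's convention (0.2/0.5/0.8).

Threshold: power ≥ 0.80 is conventionally adequate.
Power ≈ 0.40 → the study is underpowered (power < 0.80).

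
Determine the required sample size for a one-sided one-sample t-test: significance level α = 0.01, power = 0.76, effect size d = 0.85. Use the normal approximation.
n = 13

Sample size formula (one-sample t-test, normal approximation):
n = ((z_α + z_β) / d)²

z_α = 2.326 (for α = 0.01, one-sided)
z_β = 0.706 (for power = 0.76)
d = 0.85

n = ((2.326 + 0.706) / 0.85)²
n = (3.567)²
n ≈ 12.72
Round up to the next whole number: n = 13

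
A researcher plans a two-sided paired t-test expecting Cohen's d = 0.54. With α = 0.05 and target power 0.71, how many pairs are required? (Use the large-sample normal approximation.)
n = 22 pairs

Sample size formula (paired t-test, normal approximation):
n = ((z_{α/2} + z_β) / d)²

z_{α/2} = 1.960 (for α = 0.05, two-sided)
z_β = 0.553 (for power = 0.71)
d = 0.54

n = ((1.960 + 0.553) / 0.54)²
n = (4.654)²
n ≈ 21.66
Round up to the next whole number: n = 22 pairs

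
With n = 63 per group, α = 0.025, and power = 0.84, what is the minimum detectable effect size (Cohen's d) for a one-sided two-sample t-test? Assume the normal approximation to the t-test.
d ≈ 0.53

Minimum detectable effect (two-sample t-test, normal approximation):
d = (z_α + z_β) / √(n/2)
d = (1.960 + 0.994) / √(63/2)
d = 2.954 / 5.612
d ≈ 0.53

By Cohen's convention (0.2 small / 0.5 medium / 0.8 large): medium effect.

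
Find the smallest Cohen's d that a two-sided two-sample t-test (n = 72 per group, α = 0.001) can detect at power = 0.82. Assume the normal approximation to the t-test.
d ≈ 0.70

Minimum detectable effect (two-sample t-test, normal approximation):
d = (z_{α/2} + z_β) / √(n/2)
d = (3.291 + 0.915) / √(72/2)
d = 4.206 / 6.000
d ≈ 0.70

By Cohen's convention (0.2 small / 0.5 medium / 0.8 large): medium effect.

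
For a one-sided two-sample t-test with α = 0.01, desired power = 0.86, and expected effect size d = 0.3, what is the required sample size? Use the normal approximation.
n = 258 per group

Sample size formula (two-sample t-test, normal approximation):
n = 2 · ((z_α + z_β) / d)²

z_α = 2.326 (for α = 0.01, one-sided)
z_β = 1.080 (for power = 0.86)
d = 0.3

n = 2 · ((2.326 + 1.080) / 0.3)²
n = 2 · (11.353)²
n ≈ 257.78
Round up to the next whole number: n = 258 per group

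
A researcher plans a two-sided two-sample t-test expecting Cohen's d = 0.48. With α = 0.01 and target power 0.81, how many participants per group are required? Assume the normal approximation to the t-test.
n = 104 per group

Sample size formula (two-sample t-test, normal approximation):
n = 2 · ((z_{α/2} + z_β) / d)²

z_{α/2} = 2.576 (for α = 0.01, two-sided)
z_β = 0.878 (for power = 0.81)
d = 0.48

n = 2 · ((2.576 + 0.878) / 0.48)²
n = 2 · (7.196)²
n ≈ 103.56
Round up to the next whole number: n = 104 per group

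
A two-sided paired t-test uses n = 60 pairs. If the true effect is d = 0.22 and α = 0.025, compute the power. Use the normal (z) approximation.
Power ≈ 0.30

Power calculation (paired t-test, normal approximation):
z_β = d · √n - z_{α/2}
z_β = 0.22 · √60 - 2.241
z_β = 0.22 · 7.746 - 2.241
z_β = -0.537

Power = Φ(z_β) = Φ(-0.537) ≈ 0.296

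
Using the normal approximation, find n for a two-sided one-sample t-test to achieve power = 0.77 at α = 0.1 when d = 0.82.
n = 9

Sample size formula (one-sample t-test, normal approximation):
n = ((z_{α/2} + z_β) / d)²

z_{α/2} = 1.645 (for α = 0.1, two-sided)
z_β = 0.739 (for power = 0.77)
d = 0.82

n = ((1.645 + 0.739) / 0.82)²
n = (2.907)²
n ≈ 8.45
Round up to the next whole number: n = 9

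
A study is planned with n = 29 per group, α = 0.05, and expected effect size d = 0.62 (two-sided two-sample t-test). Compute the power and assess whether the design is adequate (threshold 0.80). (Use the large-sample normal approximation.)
Power ≈ 0.66; the study is underpowered (power < 0.80)

Power calculation (two-sample t-test, normal approximation):
z_β = d · √(n/2) - z_{α/2}
z_β = 0.62 · √(29/2) - 1.960
z_β = 0.62 · 3.808 - 1.960
z_β = 0.401

Power = Φ(z_β) = Φ(0.401) ≈ 0.656

Effect size d = 0.62 is medium by Cohen's convention (0.2/0.5/0.8).

Threshold: power ≥ 0.80 is conventionally adequate.
Power ≈ 0.66 → the study is underpowered (power < 0.80).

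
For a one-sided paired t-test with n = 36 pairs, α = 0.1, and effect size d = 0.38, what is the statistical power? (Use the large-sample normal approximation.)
Power ≈ 0.84

Power calculation (paired t-test, normal approximation):
z_β = d · √n - z_α
z_β = 0.38 · √36 - 1.282
z_β = 0.38 · 6.000 - 1.282
z_β = 0.998

Power = Φ(z_β) = Φ(0.998) ≈ 0.841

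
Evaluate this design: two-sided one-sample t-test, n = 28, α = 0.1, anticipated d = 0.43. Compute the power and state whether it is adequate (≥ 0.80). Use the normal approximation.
Power ≈ 0.74; the study is underpowered (power < 0.80)

Power calculation (one-sample t-test, normal approximation):
z_β = d · √n - z_{α/2}
z_β = 0.43 · √28 - 1.645
z_β = 0.43 · 5.292 - 1.645
z_β = 0.630

Power = Φ(z_β) = Φ(0.630) ≈ 0.736

Effect size d = 0.43 is small by Cohen's convention (0.2/0.5/0.8).

Threshold: power ≥ 0.80 is conventionally adequate.
Power ≈ 0.74 → the study is underpowered (power < 0.80).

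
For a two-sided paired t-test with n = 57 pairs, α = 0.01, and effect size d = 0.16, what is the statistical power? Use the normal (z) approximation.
Power ≈ 0.09

Power calculation (paired t-test, normal approximation):
z_β = d · √n - z_{α/2}
z_β = 0.16 · √57 - 2.576
z_β = 0.16 · 7.550 - 2.576
z_β = -1.368

Power = Φ(z_β) = Φ(-1.368) ≈ 0.086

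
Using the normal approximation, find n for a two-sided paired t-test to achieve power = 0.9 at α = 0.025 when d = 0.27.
n = 171 pairs

Sample size formula (paired t-test, normal approximation):
n = ((z_{α/2} + z_β) / d)²

z_{α/2} = 2.241 (for α = 0.025, two-sided)
z_β = 1.282 (for power = 0.9)
d = 0.27

n = ((2.241 + 1.282) / 0.27)²
n = (13.048)²
n ≈ 170.25
Round up to the next whole number: n = 171 pairs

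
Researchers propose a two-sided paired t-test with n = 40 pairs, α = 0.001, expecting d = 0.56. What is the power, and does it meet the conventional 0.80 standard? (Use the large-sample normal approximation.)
Power ≈ 0.60; the study is underpowered (power < 0.80)

Power calculation (paired t-test, normal approximation):
z_β = d · √n - z_{α/2}
z_β = 0.56 · √40 - 3.291
z_β = 0.56 · 6.325 - 3.291
z_β = 0.251

Power = Φ(z_β) = Φ(0.251) ≈ 0.599

Effect size d = 0.56 is medium by Cohen's convention (0.2/0.5/0.8).

Threshold: power ≥ 0.80 is conventionally adequate.
Power ≈ 0.60 → the study is underpowered (power < 0.80).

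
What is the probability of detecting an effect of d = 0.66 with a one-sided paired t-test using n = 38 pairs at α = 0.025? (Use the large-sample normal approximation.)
Power ≈ 0.98

Power calculation (paired t-test, normal approximation):
z_β = d · √n - z_α
z_β = 0.66 · √38 - 1.960
z_β = 0.66 · 6.164 - 1.960
z_β = 2.109

Power = Φ(z_β) = Φ(2.109) ≈ 0.983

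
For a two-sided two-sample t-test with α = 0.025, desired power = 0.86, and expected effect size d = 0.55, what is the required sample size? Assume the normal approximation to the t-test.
n = 73 per group

Sample size formula (two-sample t-test, normal approximation):
n = 2 · ((z_{α/2} + z_β) / d)²

z_{α/2} = 2.241 (for α = 0.025, two-sided)
z_β = 1.080 (for power = 0.86)
d = 0.55

n = 2 · ((2.241 + 1.080) / 0.55)²
n = 2 · (6.038)²
n ≈ 72.91
Round up to the next whole number: n = 73 per group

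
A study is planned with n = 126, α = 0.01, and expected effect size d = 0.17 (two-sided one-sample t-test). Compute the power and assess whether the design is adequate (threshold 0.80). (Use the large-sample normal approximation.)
Power ≈ 0.25; the study is underpowered (power < 0.80)

Power calculation (one-sample t-test, normal approximation):
z_β = d · √n - z_{α/2}
z_β = 0.17 · √126 - 2.576
z_β = 0.17 · 11.225 - 2.576
z_β = -0.668

Power = Φ(z_β) = Φ(-0.668) ≈ 0.252

Effect size d = 0.17 is very small by Cohen's convention (0.2/0.5/0.8).

Threshold: power ≥ 0.80 is conventionally adequate.
Power ≈ 0.25 → the study is underpowered (power < 0.80).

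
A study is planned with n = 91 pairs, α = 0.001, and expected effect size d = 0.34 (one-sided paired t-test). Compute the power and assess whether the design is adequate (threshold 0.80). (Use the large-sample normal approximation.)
Power ≈ 0.56; the study is underpowered (power < 0.80)

Power calculation (paired t-test, normal approximation):
z_β = d · √n - z_α
z_β = 0.34 · √91 - 3.090
z_β = 0.34 · 9.539 - 3.090
z_β = 0.153

Power = Φ(z_β) = Φ(0.153) ≈ 0.561

Effect size d = 0.34 is small by Cohen's convention (0.2/0.5/0.8).

Threshold: power ≥ 0.80 is conventionally adequate.
Power ≈ 0.56 → the study is underpowered (power < 0.80).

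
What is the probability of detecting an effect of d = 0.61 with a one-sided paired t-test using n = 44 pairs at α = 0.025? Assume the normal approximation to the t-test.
Power ≈ 0.98

Power calculation (paired t-test, normal approximation):
z_β = d · √n - z_α
z_β = 0.61 · √44 - 1.960
z_β = 0.61 · 6.633 - 1.960
z_β = 2.086

Power = Φ(z_β) = Φ(2.086) ≈ 0.982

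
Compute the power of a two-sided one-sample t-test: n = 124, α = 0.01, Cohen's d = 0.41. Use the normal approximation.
Power ≈ 0.98

Power calculation (one-sample t-test, normal approximation):
z_β = d · √n - z_{α/2}
z_β = 0.41 · √124 - 2.576
z_β = 0.41 · 11.136 - 2.576
z_β = 1.990

Power = Φ(z_β) = Φ(1.990) ≈ 0.977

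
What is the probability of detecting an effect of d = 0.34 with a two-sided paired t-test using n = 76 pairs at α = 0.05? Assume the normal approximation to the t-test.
Power ≈ 0.84

Power calculation (paired t-test, normal approximation):
z_β = d · √n - z_{α/2}
z_β = 0.34 · √76 - 1.960
z_β = 0.34 · 8.718 - 1.960
z_β = 1.004

Power = Φ(z_β) = Φ(1.004) ≈ 0.842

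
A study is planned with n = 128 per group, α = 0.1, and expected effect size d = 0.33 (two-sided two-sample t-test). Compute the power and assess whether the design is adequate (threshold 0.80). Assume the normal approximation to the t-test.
Power ≈ 0.84; the study is adequately powered (power ≥ 0.80)

Power calculation (two-sample t-test, normal approximation):
z_β = d · √(n/2) - z_{α/2}
z_β = 0.33 · √(128/2) - 1.645
z_β = 0.33 · 8.000 - 1.645
z_β = 0.995

Power = Φ(z_β) = Φ(0.995) ≈ 0.840

Effect size d = 0.33 is small by Cohen's convention (0.2/0.5/0.8).

Threshold: power ≥ 0.80 is conventionally adequate.
Power ≈ 0.84 → the study is adequately powered (power ≥ 0.80).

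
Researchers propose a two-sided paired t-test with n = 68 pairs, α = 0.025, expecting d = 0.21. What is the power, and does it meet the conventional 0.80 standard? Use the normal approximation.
Power ≈ 0.31; the study is underpowered (power < 0.80)

Power calculation (paired t-test, normal approximation):
z_β = d · √n - z_{α/2}
z_β = 0.21 · √68 - 2.241
z_β = 0.21 · 8.246 - 2.241
z_β = -0.510

Power = Φ(z_β) = Φ(-0.510) ≈ 0.305

Effect size d = 0.21 is small by Cohen's convention (0.2/0.5/0.8).

Threshold: power ≥ 0.80 is conventionally adequate.
Power ≈ 0.31 → the study is underpowered (power < 0.80).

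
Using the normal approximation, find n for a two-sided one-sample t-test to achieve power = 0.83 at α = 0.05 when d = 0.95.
n = 10

Sample size formula (one-sample t-test, normal approximation):
n = ((z_{α/2} + z_β) / d)²

z_{α/2} = 1.960 (for α = 0.05, two-sided)
z_β = 0.954 (for power = 0.83)
d = 0.95

n = ((1.960 + 0.954) / 0.95)²
n = (3.067)²
n ≈ 9.41
Round up to the next whole number: n = 10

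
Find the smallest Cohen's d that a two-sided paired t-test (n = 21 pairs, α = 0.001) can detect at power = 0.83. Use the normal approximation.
d ≈ 0.93

Minimum detectable effect (paired t-test, normal approximation):
d = (z_{α/2} + z_β) / √n
d = (3.291 + 0.954) / √21
d = 4.245 / 4.583
d ≈ 0.93

By Cohen's convention (0.2 small / 0.5 medium / 0.8 large): large effect.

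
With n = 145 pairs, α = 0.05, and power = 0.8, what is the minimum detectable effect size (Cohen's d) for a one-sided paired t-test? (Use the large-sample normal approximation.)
d ≈ 0.21

Minimum detectable effect (paired t-test, normal approximation):
d = (z_α + z_β) / √n
d = (1.645 + 0.842) / √145
d = 2.486 / 12.042
d ≈ 0.21

By Cohen's convention (0.2 small / 0.5 medium / 0.8 large): small effect.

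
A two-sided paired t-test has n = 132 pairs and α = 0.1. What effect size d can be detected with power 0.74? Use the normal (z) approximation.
d ≈ 0.20

Minimum detectable effect (paired t-test, normal approximation):
d = (z_{α/2} + z_β) / √n
d = (1.645 + 0.643) / √132
d = 2.288 / 11.489
d ≈ 0.20

By Cohen's convention (0.2 small / 0.5 medium / 0.8 large): small effect.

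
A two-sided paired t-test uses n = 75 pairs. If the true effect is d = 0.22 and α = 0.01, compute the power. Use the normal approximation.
Power ≈ 0.25

Power calculation (paired t-test, normal approximation):
z_β = d · √n - z_{α/2}
z_β = 0.22 · √75 - 2.576
z_β = 0.22 · 8.660 - 2.576
z_β = -0.671

Power = Φ(z_β) = Φ(-0.671) ≈ 0.251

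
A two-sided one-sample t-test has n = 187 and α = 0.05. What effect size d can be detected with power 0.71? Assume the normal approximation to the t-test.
d ≈ 0.18

Minimum detectable effect (one-sample t-test, normal approximation):
d = (z_{α/2} + z_β) / √n
d = (1.960 + 0.553) / √187
d = 2.513 / 13.675
d ≈ 0.18

By Cohen's convention (0.2 small / 0.5 medium / 0.8 large): very small effect.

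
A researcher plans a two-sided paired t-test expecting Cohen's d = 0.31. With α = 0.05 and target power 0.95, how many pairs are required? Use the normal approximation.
n = 136 pairs

Sample size formula (paired t-test, normal approximation):
n = ((z_{α/2} + z_β) / d)²

z_{α/2} = 1.960 (for α = 0.05, two-sided)
z_β = 1.645 (for power = 0.95)
d = 0.31

n = ((1.960 + 1.645) / 0.31)²
n = (11.629)²
n ≈ 135.23
Round up to the next whole number: n = 136 pairs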